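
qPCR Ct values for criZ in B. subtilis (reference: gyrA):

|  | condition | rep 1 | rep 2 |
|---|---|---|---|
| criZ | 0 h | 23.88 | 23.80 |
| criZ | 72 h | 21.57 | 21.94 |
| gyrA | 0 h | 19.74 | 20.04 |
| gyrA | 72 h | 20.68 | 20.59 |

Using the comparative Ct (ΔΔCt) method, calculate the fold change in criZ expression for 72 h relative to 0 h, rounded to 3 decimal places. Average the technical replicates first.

7.111

Mean Ct: criZ 0 h 23.840; criZ 72 h 21.755; gyrA 0 h 19.890; gyrA 72 h 20.635
ΔCt(0 h) = 23.840 − 19.890 = 3.950
ΔCt(72 h) = 21.755 − 20.635 = 1.120
ΔΔCt = 1.120 − 3.950 = -2.830
Fold change = 2^(−(-2.830)) = 2^2.830 = 7.1107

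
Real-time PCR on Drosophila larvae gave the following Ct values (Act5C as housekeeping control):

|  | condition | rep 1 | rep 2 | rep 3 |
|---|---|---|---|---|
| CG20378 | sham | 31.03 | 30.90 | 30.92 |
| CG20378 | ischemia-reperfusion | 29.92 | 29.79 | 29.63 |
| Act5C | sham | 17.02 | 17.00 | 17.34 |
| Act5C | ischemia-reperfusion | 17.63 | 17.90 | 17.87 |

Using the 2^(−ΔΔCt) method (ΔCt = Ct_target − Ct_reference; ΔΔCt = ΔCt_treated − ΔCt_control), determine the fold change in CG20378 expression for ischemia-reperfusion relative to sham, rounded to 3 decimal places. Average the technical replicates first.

3.605

Mean Ct: CG20378 sham 30.950; CG20378 ischemia-reperfusion 29.780; Act5C sham 17.120; Act5C ischemia-reperfusion 17.800
ΔCt(sham) = 30.950 − 17.120 = 13.830
ΔCt(ischemia-reperfusion) = 29.780 − 17.800 = 11.980
ΔΔCt = 11.980 − 13.830 = -1.850
Fold change = 2^(−(-1.850)) = 2^1.850 = 3.6050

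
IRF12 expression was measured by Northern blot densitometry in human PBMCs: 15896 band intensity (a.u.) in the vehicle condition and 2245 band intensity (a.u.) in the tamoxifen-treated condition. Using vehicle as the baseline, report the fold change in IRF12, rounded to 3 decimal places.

0.141

Fold change = 2245 / 15896 = 0.1412
IRF12 is downregulated.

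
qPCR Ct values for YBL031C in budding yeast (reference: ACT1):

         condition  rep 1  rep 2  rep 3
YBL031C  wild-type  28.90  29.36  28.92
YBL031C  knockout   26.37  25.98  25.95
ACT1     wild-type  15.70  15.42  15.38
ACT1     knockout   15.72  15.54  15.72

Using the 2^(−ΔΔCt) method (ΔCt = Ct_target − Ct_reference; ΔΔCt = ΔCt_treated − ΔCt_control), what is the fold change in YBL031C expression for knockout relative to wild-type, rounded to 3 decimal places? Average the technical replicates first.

Mean Ct: YBL031C wild-type 29.060; YBL031C knockout 26.100; ACT1 wild-type 15.500; ACT1 knockout 15.660
ΔCt(wild-type) = 29.060 − 15.500 = 13.560
ΔCt(knockout) = 26.100 − 15.660 = 10.440
ΔΔCt = 10.440 − 13.560 = -3.120
Fold change = 2^(−(-3.120)) = 2^3.120 = 8.6939

8.694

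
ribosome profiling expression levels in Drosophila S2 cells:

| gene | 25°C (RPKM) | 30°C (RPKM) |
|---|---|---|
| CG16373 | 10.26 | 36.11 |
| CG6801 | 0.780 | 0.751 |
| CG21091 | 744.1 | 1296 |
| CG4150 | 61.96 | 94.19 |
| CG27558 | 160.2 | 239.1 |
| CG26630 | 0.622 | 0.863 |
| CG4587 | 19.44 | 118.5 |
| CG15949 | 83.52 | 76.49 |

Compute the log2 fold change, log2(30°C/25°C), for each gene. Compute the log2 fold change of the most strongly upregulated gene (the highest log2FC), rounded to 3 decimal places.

2.608

log2(36.11/10.26) = 1.815  (CG16373)
log2(0.751/0.780) = -0.055  (CG6801)
log2(1296/744.1) = 0.800  (CG21091)
log2(94.19/61.96) = 0.604  (CG4150)
log2(239.1/160.2) = 0.578  (CG27558)
log2(0.863/0.622) = 0.472  (CG26630)
log2(118.5/19.44) = 2.608  (CG4587)
log2(76.49/83.52) = -0.127  (CG15949)
CG4587 is most strongly upregulated.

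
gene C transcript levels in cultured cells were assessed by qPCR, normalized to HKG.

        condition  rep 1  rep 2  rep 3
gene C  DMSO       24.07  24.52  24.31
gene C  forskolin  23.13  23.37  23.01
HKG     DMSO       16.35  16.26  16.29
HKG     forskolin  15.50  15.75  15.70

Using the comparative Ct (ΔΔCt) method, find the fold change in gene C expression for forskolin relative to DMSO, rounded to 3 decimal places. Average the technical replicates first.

Mean Ct: gene C DMSO 24.300; gene C forskolin 23.170; HKG DMSO 16.300; HKG forskolin 15.650
ΔCt(DMSO) = 24.300 − 16.300 = 8.000
ΔCt(forskolin) = 23.170 − 15.650 = 7.520
ΔΔCt = 7.520 − 8.000 = -0.480
Fold change = 2^(−(-0.480)) = 2^0.480 = 1.3947

1.395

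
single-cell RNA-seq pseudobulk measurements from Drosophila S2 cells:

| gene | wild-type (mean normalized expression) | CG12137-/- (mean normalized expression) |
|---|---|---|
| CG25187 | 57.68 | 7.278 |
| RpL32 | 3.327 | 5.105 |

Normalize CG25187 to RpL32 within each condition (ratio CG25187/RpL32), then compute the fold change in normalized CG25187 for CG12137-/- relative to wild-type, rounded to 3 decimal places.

CG25187/RpL32 (wild-type) = 57.68 / 3.327 = 17.337
CG25187/RpL32 (CG12137-/-) = 7.278 / 5.105 = 1.4257
Fold change = 1.4257 / 17.337 = 0.0822

0.082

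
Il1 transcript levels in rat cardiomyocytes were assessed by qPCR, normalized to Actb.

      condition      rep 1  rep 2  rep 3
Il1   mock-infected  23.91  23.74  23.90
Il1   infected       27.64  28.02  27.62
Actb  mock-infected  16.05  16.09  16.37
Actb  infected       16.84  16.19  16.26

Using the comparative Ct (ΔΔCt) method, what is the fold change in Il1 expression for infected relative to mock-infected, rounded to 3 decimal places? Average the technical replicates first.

Mean Ct: Il1 mock-infected 23.850; Il1 infected 27.760; Actb mock-infected 16.170; Actb infected 16.430
ΔCt(mock-infected) = 23.850 − 16.170 = 7.680
ΔCt(infected) = 27.760 − 16.430 = 11.330
ΔΔCt = 11.330 − 7.680 = 3.650
Fold change = 2^(−3.650) = 0.0797

0.080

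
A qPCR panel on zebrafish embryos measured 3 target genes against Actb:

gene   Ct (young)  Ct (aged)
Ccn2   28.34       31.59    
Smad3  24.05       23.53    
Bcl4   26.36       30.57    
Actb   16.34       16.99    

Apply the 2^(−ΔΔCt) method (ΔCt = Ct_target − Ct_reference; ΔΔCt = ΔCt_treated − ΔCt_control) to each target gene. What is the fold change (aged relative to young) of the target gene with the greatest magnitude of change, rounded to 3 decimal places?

Ccn2: ΔΔCt = (31.59−16.99) − (28.34−16.34) = 14.60 − 12.00 = 2.60; fold change = 2^-2.60 = 0.165
Smad3: ΔΔCt = (23.53−16.99) − (24.05−16.34) = 6.54 − 7.71 = -1.17; fold change = 2^1.17 = 2.250
Bcl4: ΔΔCt = (30.57−16.99) − (26.36−16.34) = 13.58 − 10.02 = 3.56; fold change = 2^-3.56 = 0.085
Bcl4 has the largest |ΔΔCt| = 3.56.

0.085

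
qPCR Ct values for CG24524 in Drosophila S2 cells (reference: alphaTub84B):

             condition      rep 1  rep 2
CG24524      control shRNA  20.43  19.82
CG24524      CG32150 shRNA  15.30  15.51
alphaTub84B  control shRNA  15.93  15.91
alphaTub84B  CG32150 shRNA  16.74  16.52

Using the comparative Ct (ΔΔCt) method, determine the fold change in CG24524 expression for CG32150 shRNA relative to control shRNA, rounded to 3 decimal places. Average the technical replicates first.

Mean Ct: CG24524 control shRNA 20.125; CG24524 CG32150 shRNA 15.405; alphaTub84B control shRNA 15.920; alphaTub84B CG32150 shRNA 16.630
ΔCt(control shRNA) = 20.125 − 15.920 = 4.205
ΔCt(CG32150 shRNA) = 15.405 − 16.630 = -1.225
ΔΔCt = -1.225 − 4.205 = -5.430
Fold change = 2^(−(-5.430)) = 2^5.430 = 43.1115

43.111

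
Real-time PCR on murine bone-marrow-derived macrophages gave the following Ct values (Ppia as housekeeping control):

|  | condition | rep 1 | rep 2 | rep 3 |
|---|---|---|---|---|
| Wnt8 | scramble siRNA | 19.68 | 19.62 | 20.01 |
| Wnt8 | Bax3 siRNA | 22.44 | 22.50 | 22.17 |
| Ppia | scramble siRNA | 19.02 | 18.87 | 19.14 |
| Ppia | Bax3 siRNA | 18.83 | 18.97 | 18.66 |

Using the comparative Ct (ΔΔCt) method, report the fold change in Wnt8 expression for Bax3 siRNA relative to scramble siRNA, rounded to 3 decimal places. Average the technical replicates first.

Mean Ct: Wnt8 scramble siRNA 19.770; Wnt8 Bax3 siRNA 22.370; Ppia scramble siRNA 19.010; Ppia Bax3 siRNA 18.820
ΔCt(scramble siRNA) = 19.770 − 19.010 = 0.760
ΔCt(Bax3 siRNA) = 22.370 − 18.820 = 3.550
ΔΔCt = 3.550 − 0.760 = 2.790
Fold change = 2^(−2.790) = 0.1446

0.145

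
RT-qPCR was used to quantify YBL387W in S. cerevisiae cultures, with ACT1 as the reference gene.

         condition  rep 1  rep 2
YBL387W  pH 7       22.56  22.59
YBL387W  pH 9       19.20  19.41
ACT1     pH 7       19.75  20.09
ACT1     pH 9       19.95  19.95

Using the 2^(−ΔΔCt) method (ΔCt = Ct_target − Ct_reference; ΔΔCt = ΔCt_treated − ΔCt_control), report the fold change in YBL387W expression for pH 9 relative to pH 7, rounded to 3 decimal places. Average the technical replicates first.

Mean Ct: YBL387W pH 7 22.575; YBL387W pH 9 19.305; ACT1 pH 7 19.920; ACT1 pH 9 19.950
ΔCt(pH 7) = 22.575 − 19.920 = 2.655
ΔCt(pH 9) = 19.305 − 19.950 = -0.645
ΔΔCt = -0.645 − 2.655 = -3.300
Fold change = 2^(−(-3.300)) = 2^3.300 = 9.8492

9.849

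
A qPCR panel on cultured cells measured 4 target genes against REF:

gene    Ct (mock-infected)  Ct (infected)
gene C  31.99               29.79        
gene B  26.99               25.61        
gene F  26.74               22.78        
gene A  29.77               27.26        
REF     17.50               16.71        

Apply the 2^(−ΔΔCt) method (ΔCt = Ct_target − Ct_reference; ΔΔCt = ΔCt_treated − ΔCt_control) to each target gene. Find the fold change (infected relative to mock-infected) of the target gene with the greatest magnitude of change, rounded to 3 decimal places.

9.000

gene C: ΔΔCt = (29.79−16.71) − (31.99−17.50) = 13.08 − 14.49 = -1.41; fold change = 2^1.41 = 2.657
gene B: ΔΔCt = (25.61−16.71) − (26.99−17.50) = 8.90 − 9.49 = -0.59; fold change = 2^0.59 = 1.505
gene F: ΔΔCt = (22.78−16.71) − (26.74−17.50) = 6.07 − 9.24 = -3.17; fold change = 2^3.17 = 9.000
gene A: ΔΔCt = (27.26−16.71) − (29.77−17.50) = 10.55 − 12.27 = -1.72; fold change = 2^1.72 = 3.294
gene F has the largest |ΔΔCt| = 3.17.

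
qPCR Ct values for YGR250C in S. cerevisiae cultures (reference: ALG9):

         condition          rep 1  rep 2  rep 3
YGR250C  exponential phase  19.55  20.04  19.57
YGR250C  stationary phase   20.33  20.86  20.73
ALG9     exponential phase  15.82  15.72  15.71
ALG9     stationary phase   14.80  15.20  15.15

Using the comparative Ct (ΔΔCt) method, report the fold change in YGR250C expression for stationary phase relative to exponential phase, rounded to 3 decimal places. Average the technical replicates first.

Mean Ct: YGR250C exponential phase 19.720; YGR250C stationary phase 20.640; ALG9 exponential phase 15.750; ALG9 stationary phase 15.050
ΔCt(exponential phase) = 19.720 − 15.750 = 3.970
ΔCt(stationary phase) = 20.640 − 15.050 = 5.590
ΔΔCt = 5.590 − 3.970 = 1.620
Fold change = 2^(−1.620) = 0.3253

0.325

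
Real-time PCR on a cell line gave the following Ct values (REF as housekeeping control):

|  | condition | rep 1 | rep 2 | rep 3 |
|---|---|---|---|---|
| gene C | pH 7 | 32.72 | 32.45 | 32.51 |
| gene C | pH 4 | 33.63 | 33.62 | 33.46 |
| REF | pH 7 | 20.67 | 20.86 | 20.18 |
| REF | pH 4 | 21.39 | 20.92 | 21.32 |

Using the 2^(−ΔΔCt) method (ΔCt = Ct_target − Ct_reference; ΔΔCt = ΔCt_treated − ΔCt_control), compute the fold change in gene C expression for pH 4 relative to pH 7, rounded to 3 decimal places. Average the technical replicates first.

0.774

Mean Ct: gene C pH 7 32.560; gene C pH 4 33.570; REF pH 7 20.570; REF pH 4 21.210
ΔCt(pH 7) = 32.560 − 20.570 = 11.990
ΔCt(pH 4) = 33.570 − 21.210 = 12.360
ΔΔCt = 12.360 − 11.990 = 0.370
Fold change = 2^(−0.370) = 0.7738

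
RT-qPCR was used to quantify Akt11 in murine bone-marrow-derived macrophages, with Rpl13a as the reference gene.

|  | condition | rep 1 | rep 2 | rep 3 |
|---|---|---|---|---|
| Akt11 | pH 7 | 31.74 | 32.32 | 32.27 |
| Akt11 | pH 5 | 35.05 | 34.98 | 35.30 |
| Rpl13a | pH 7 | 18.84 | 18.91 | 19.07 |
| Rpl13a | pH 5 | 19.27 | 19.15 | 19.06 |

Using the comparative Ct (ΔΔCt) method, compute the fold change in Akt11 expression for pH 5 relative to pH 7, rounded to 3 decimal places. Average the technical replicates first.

0.146

Mean Ct: Akt11 pH 7 32.110; Akt11 pH 5 35.110; Rpl13a pH 7 18.940; Rpl13a pH 5 19.160
ΔCt(pH 7) = 32.110 − 18.940 = 13.170
ΔCt(pH 5) = 35.110 − 19.160 = 15.950
ΔΔCt = 15.950 − 13.170 = 2.780
Fold change = 2^(−2.780) = 0.1456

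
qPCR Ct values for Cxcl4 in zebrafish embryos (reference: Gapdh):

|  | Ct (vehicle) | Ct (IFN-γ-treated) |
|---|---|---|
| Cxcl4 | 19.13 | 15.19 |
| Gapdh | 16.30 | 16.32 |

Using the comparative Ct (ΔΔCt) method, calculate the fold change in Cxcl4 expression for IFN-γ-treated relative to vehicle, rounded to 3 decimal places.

ΔCt(vehicle) = 19.130 − 16.300 = 2.830
ΔCt(IFN-γ-treated) = 15.190 − 16.320 = -1.130
ΔΔCt = -1.130 − 2.830 = -3.960
Fold change = 2^(−(-3.960)) = 2^3.960 = 15.5625

15.562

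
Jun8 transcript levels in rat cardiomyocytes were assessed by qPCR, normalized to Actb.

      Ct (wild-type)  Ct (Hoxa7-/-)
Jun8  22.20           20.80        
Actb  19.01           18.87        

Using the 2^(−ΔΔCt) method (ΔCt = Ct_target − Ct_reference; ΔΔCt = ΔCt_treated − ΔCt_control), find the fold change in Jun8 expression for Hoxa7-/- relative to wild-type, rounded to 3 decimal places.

2.395

ΔCt(wild-type) = 22.200 − 19.010 = 3.190
ΔCt(Hoxa7-/-) = 20.800 − 18.870 = 1.930
ΔΔCt = 1.930 − 3.190 = -1.260
Fold change = 2^(−(-1.260)) = 2^1.260 = 2.3950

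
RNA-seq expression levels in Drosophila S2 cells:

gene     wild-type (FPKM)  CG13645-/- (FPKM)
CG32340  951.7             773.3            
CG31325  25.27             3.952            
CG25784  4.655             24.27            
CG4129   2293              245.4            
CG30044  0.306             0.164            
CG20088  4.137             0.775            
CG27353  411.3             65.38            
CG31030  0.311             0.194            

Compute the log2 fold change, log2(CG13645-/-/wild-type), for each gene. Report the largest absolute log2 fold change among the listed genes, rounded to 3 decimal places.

log2(773.3/951.7) = -0.299  (CG32340)
log2(3.952/25.27) = -2.677  (CG31325)
log2(24.27/4.655) = 2.382  (CG25784)
log2(245.4/2293) = -3.224  (CG4129)
log2(0.164/0.306) = -0.900  (CG30044)
log2(0.775/4.137) = -2.416  (CG20088)
log2(65.38/411.3) = -2.653  (CG27353)
log2(0.194/0.311) = -0.681  (CG31030)
The largest magnitude belongs to CG4129.

3.224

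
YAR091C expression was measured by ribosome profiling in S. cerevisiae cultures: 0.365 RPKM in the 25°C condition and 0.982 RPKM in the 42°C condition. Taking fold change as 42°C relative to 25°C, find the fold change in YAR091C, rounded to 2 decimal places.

Fold change = 0.982 / 0.365 = 2.690
YAR091C is upregulated.

2.69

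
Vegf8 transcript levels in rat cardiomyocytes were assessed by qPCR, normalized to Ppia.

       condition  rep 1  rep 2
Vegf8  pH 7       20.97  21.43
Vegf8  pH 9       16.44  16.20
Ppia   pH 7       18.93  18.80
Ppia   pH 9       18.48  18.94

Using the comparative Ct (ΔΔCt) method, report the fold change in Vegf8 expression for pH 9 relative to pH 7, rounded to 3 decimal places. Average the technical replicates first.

26.446

Mean Ct: Vegf8 pH 7 21.200; Vegf8 pH 9 16.320; Ppia pH 7 18.865; Ppia pH 9 18.710
ΔCt(pH 7) = 21.200 − 18.865 = 2.335
ΔCt(pH 9) = 16.320 − 18.710 = -2.390
ΔΔCt = -2.390 − 2.335 = -4.725
Fold change = 2^(−(-4.725)) = 2^4.725 = 26.4464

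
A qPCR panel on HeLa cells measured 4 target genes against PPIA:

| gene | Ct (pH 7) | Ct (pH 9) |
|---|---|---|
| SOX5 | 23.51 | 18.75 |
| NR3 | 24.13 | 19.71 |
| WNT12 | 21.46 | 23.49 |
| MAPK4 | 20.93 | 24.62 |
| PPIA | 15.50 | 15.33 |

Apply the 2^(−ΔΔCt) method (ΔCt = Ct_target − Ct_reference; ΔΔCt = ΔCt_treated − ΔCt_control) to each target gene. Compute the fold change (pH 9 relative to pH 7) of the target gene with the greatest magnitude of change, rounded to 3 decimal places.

SOX5: ΔΔCt = (18.75−15.33) − (23.51−15.50) = 3.42 − 8.01 = -4.59; fold change = 2^4.59 = 24.084
NR3: ΔΔCt = (19.71−15.33) − (24.13−15.50) = 4.38 − 8.63 = -4.25; fold change = 2^4.25 = 19.027
WNT12: ΔΔCt = (23.49−15.33) − (21.46−15.50) = 8.16 − 5.96 = 2.20; fold change = 2^-2.20 = 0.218
MAPK4: ΔΔCt = (24.62−15.33) − (20.93−15.50) = 9.29 − 5.43 = 3.86; fold change = 2^-3.86 = 0.069
SOX5 has the largest |ΔΔCt| = 4.59.

24.084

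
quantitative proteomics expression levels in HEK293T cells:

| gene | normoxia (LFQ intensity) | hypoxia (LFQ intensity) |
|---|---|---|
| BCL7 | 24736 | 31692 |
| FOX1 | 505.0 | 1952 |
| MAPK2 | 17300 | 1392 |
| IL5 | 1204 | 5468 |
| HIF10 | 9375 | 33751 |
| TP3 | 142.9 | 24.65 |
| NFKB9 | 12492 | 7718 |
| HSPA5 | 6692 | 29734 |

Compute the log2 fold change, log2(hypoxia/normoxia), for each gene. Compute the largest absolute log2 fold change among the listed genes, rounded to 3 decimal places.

log2(31692/24736) = 0.358  (BCL7)
log2(1952/505.0) = 1.951  (FOX1)
log2(1392/17300) = -3.636  (MAPK2)
log2(5468/1204) = 2.183  (IL5)
log2(33751/9375) = 1.848  (HIF10)
log2(24.65/142.9) = -2.535  (TP3)
log2(7718/12492) = -0.695  (NFKB9)
log2(29734/6692) = 2.152  (HSPA5)
The largest magnitude belongs to MAPK2.

3.636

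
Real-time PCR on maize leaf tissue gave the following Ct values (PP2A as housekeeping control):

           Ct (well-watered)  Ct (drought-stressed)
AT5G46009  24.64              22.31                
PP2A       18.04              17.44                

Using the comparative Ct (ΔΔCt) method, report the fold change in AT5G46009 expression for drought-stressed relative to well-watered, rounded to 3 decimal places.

3.317

ΔCt(well-watered) = 24.640 − 18.040 = 6.600
ΔCt(drought-stressed) = 22.310 − 17.440 = 4.870
ΔΔCt = 4.870 − 6.600 = -1.730
Fold change = 2^(−(-1.730)) = 2^1.730 = 3.3173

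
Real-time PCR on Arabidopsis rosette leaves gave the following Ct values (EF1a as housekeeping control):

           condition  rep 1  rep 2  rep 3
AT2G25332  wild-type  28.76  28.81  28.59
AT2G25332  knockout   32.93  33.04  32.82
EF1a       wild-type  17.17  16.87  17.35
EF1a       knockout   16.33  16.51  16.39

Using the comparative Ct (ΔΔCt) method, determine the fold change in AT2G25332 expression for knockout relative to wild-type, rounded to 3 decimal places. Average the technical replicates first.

Mean Ct: AT2G25332 wild-type 28.720; AT2G25332 knockout 32.930; EF1a wild-type 17.130; EF1a knockout 16.410
ΔCt(wild-type) = 28.720 − 17.130 = 11.590
ΔCt(knockout) = 32.930 − 16.410 = 16.520
ΔΔCt = 16.520 − 11.590 = 4.930
Fold change = 2^(−4.930) = 0.0328

0.033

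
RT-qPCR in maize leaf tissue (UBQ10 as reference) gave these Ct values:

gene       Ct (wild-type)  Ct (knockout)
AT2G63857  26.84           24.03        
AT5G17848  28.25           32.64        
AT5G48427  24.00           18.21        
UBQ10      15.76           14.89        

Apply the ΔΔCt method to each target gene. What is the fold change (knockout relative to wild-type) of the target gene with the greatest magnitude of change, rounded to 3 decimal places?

AT2G63857: ΔΔCt = (24.03−14.89) − (26.84−15.76) = 9.14 − 11.08 = -1.94; fold change = 2^1.94 = 3.837
AT5G17848: ΔΔCt = (32.64−14.89) − (28.25−15.76) = 17.75 − 12.49 = 5.26; fold change = 2^-5.26 = 0.026
AT5G48427: ΔΔCt = (18.21−14.89) − (24.00−15.76) = 3.32 − 8.24 = -4.92; fold change = 2^4.92 = 30.274
AT5G17848 has the largest |ΔΔCt| = 5.26.

0.026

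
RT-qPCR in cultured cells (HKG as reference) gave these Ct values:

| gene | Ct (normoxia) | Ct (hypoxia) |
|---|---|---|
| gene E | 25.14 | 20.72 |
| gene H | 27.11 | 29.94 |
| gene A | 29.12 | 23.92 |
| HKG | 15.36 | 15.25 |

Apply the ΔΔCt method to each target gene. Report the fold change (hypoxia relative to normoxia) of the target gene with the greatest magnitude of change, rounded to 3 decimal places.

gene E: ΔΔCt = (20.72−15.25) − (25.14−15.36) = 5.47 − 9.78 = -4.31; fold change = 2^4.31 = 19.835
gene H: ΔΔCt = (29.94−15.25) − (27.11−15.36) = 14.69 − 11.75 = 2.94; fold change = 2^-2.94 = 0.130
gene A: ΔΔCt = (23.92−15.25) − (29.12−15.36) = 8.67 − 13.76 = -5.09; fold change = 2^5.09 = 34.060
gene A has the largest |ΔΔCt| = 5.09.

34.060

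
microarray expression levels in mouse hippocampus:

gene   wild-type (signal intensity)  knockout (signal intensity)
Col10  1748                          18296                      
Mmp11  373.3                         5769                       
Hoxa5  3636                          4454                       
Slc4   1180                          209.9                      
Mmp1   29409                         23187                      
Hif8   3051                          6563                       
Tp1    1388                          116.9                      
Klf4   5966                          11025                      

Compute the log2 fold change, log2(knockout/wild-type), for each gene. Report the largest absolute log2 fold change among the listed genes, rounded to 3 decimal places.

log2(18296/1748) = 3.388  (Col10)
log2(5769/373.3) = 3.950  (Mmp11)
log2(4454/3636) = 0.293  (Hoxa5)
log2(209.9/1180) = -2.491  (Slc4)
log2(23187/29409) = -0.343  (Mmp1)
log2(6563/3051) = 1.105  (Hif8)
log2(116.9/1388) = -3.570  (Tp1)
log2(11025/5966) = 0.886  (Klf4)
The largest magnitude belongs to Mmp11.

3.950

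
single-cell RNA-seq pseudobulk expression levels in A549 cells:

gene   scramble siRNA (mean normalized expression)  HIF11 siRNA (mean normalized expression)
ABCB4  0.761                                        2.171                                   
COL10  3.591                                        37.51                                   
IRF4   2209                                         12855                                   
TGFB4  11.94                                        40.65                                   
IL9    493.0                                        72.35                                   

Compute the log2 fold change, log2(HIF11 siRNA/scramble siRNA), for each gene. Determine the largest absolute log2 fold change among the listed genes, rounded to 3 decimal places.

3.385

log2(2.171/0.761) = 1.512  (ABCB4)
log2(37.51/3.591) = 3.385  (COL10)
log2(12855/2209) = 2.541  (IRF4)
log2(40.65/11.94) = 1.767  (TGFB4)
log2(72.35/493.0) = -2.769  (IL9)
The largest magnitude belongs to COL10.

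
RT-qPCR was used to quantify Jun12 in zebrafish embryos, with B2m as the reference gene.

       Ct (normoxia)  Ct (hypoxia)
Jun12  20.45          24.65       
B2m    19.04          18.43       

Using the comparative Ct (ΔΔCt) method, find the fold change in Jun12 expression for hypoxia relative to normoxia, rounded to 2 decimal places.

0.04

ΔCt(normoxia) = 20.450 − 19.040 = 1.410
ΔCt(hypoxia) = 24.650 − 18.430 = 6.220
ΔΔCt = 6.220 − 1.410 = 4.810
Fold change = 2^(−4.810) = 0.036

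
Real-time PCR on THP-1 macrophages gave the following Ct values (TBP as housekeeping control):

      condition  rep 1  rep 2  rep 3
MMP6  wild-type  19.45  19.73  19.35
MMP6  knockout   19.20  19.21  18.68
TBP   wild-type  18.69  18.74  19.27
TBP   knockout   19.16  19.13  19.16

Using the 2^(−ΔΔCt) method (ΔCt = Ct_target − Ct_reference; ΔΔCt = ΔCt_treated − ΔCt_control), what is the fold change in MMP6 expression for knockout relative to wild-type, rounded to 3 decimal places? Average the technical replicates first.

Mean Ct: MMP6 wild-type 19.510; MMP6 knockout 19.030; TBP wild-type 18.900; TBP knockout 19.150
ΔCt(wild-type) = 19.510 − 18.900 = 0.610
ΔCt(knockout) = 19.030 − 19.150 = -0.120
ΔΔCt = -0.120 − 0.610 = -0.730
Fold change = 2^(−(-0.730)) = 2^0.730 = 1.6586

1.659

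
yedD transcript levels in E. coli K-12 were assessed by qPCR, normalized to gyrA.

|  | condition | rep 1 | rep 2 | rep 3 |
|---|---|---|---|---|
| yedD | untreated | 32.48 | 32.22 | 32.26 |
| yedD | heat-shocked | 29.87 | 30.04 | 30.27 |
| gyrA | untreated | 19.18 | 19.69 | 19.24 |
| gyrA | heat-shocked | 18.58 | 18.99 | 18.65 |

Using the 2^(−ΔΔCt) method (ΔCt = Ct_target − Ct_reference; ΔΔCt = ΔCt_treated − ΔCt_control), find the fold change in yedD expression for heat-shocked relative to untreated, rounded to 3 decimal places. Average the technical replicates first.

3.095

Mean Ct: yedD untreated 32.320; yedD heat-shocked 30.060; gyrA untreated 19.370; gyrA heat-shocked 18.740
ΔCt(untreated) = 32.320 − 19.370 = 12.950
ΔCt(heat-shocked) = 30.060 − 18.740 = 11.320
ΔΔCt = 11.320 − 12.950 = -1.630
Fold change = 2^(−(-1.630)) = 2^1.630 = 3.0951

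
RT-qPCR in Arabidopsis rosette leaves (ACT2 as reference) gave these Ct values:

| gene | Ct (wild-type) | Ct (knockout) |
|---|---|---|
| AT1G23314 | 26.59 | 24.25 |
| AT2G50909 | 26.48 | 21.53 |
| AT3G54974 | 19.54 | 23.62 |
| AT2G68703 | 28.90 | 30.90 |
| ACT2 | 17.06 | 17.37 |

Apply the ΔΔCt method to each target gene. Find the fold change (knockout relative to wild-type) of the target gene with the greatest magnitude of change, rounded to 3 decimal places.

AT1G23314: ΔΔCt = (24.25−17.37) − (26.59−17.06) = 6.88 − 9.53 = -2.65; fold change = 2^2.65 = 6.277
AT2G50909: ΔΔCt = (21.53−17.37) − (26.48−17.06) = 4.16 − 9.42 = -5.26; fold change = 2^5.26 = 38.319
AT3G54974: ΔΔCt = (23.62−17.37) − (19.54−17.06) = 6.25 − 2.48 = 3.77; fold change = 2^-3.77 = 0.073
AT2G68703: ΔΔCt = (30.90−17.37) − (28.90−17.06) = 13.53 − 11.84 = 1.69; fold change = 2^-1.69 = 0.310
AT2G50909 has the largest |ΔΔCt| = 5.26.

38.319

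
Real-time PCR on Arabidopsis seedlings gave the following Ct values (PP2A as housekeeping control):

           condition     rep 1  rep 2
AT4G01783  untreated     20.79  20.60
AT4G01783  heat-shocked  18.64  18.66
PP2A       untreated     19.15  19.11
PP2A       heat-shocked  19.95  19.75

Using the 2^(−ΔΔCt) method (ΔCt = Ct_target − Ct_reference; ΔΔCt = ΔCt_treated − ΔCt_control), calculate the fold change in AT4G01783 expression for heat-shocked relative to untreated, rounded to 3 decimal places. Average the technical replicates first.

Mean Ct: AT4G01783 untreated 20.695; AT4G01783 heat-shocked 18.650; PP2A untreated 19.130; PP2A heat-shocked 19.850
ΔCt(untreated) = 20.695 − 19.130 = 1.565
ΔCt(heat-shocked) = 18.650 − 19.850 = -1.200
ΔΔCt = -1.200 − 1.565 = -2.765
Fold change = 2^(−(-2.765)) = 2^2.765 = 6.7975

6.797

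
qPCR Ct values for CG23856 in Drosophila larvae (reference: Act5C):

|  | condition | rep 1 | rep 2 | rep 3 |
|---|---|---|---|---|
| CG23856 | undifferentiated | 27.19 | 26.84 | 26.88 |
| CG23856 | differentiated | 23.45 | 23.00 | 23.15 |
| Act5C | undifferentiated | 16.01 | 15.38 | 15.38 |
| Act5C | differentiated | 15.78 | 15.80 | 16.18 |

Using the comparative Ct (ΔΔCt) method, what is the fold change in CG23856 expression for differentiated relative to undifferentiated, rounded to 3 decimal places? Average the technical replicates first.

17.148

Mean Ct: CG23856 undifferentiated 26.970; CG23856 differentiated 23.200; Act5C undifferentiated 15.590; Act5C differentiated 15.920
ΔCt(undifferentiated) = 26.970 − 15.590 = 11.380
ΔCt(differentiated) = 23.200 − 15.920 = 7.280
ΔΔCt = 7.280 − 11.380 = -4.100
Fold change = 2^(−(-4.100)) = 2^4.100 = 17.1484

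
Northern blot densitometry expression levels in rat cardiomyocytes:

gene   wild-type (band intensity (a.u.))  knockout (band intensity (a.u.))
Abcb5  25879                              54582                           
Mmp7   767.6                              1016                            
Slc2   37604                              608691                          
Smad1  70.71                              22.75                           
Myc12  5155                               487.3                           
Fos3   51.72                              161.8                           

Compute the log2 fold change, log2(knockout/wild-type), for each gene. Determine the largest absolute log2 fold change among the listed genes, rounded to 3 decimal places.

log2(54582/25879) = 1.077  (Abcb5)
log2(1016/767.6) = 0.404  (Mmp7)
log2(608691/37604) = 4.017  (Slc2)
log2(22.75/70.71) = -1.636  (Smad1)
log2(487.3/5155) = -3.403  (Myc12)
log2(161.8/51.72) = 1.645  (Fos3)
The largest magnitude belongs to Slc2.

4.017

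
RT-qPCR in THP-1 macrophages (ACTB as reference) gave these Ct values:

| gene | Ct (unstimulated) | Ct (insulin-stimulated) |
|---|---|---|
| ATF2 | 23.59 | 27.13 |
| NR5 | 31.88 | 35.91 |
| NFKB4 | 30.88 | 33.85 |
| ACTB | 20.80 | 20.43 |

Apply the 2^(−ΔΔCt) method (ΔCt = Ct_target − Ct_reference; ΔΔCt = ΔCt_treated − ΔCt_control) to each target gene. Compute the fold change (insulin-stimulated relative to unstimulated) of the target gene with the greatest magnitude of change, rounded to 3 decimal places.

ATF2: ΔΔCt = (27.13−20.43) − (23.59−20.80) = 6.70 − 2.79 = 3.91; fold change = 2^-3.91 = 0.067
NR5: ΔΔCt = (35.91−20.43) − (31.88−20.80) = 15.48 − 11.08 = 4.40; fold change = 2^-4.40 = 0.047
NFKB4: ΔΔCt = (33.85−20.43) − (30.88−20.80) = 13.42 − 10.08 = 3.34; fold change = 2^-3.34 = 0.099
NR5 has the largest |ΔΔCt| = 4.40.

0.047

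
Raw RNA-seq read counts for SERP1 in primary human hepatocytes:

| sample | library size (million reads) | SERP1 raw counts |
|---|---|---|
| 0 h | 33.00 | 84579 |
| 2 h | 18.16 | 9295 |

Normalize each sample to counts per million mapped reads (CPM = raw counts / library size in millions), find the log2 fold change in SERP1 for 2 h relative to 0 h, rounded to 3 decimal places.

CPM(0 h) = 84579 / 33.00 = 2563.0000
CPM(2 h) = 9295 / 18.16 = 511.8392
Fold change = 511.8392 / 2563.0000 = 0.19970
log2(0.19970) = -2.3241

-2.324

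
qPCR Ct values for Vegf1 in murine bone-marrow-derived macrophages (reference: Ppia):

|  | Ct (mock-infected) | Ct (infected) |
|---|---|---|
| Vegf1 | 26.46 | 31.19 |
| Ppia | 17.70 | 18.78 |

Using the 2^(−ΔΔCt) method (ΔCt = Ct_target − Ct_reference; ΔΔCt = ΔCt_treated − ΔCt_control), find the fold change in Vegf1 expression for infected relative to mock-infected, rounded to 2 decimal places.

0.08

ΔCt(mock-infected) = 26.460 − 17.700 = 8.760
ΔCt(infected) = 31.190 − 18.780 = 12.410
ΔΔCt = 12.410 − 8.760 = 3.650
Fold change = 2^(−3.650) = 0.080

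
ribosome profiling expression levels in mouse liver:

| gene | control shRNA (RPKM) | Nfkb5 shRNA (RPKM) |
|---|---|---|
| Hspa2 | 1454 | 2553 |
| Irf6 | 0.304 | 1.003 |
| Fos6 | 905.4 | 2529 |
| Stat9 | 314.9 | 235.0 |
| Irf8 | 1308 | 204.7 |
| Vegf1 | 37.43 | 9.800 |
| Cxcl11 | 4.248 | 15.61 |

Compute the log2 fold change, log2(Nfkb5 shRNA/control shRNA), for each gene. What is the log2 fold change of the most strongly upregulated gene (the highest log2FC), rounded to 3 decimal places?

1.878

log2(2553/1454) = 0.812  (Hspa2)
log2(1.003/0.304) = 1.722  (Irf6)
log2(2529/905.4) = 1.482  (Fos6)
log2(235.0/314.9) = -0.422  (Stat9)
log2(204.7/1308) = -2.676  (Irf8)
log2(9.800/37.43) = -1.933  (Vegf1)
log2(15.61/4.248) = 1.878  (Cxcl11)
Cxcl11 is most strongly upregulated.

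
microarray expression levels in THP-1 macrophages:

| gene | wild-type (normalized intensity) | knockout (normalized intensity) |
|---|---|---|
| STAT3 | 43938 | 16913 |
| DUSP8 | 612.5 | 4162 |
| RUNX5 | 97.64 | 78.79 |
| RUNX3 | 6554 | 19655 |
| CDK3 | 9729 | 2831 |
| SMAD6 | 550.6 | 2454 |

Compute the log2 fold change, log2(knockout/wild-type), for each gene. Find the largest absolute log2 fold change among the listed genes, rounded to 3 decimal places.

2.764

log2(16913/43938) = -1.377  (STAT3)
log2(4162/612.5) = 2.764  (DUSP8)
log2(78.79/97.64) = -0.309  (RUNX5)
log2(19655/6554) = 1.584  (RUNX3)
log2(2831/9729) = -1.781  (CDK3)
log2(2454/550.6) = 2.156  (SMAD6)
The largest magnitude belongs to DUSP8.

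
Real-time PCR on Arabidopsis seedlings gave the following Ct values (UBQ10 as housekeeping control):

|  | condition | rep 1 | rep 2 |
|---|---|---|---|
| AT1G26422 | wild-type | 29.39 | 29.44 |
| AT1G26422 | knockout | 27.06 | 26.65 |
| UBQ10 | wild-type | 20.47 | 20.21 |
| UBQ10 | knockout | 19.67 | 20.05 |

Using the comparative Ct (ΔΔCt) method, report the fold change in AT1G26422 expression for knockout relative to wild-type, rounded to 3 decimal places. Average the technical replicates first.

Mean Ct: AT1G26422 wild-type 29.415; AT1G26422 knockout 26.855; UBQ10 wild-type 20.340; UBQ10 knockout 19.860
ΔCt(wild-type) = 29.415 − 20.340 = 9.075
ΔCt(knockout) = 26.855 − 19.860 = 6.995
ΔΔCt = 6.995 − 9.075 = -2.080
Fold change = 2^(−(-2.080)) = 2^2.080 = 4.2281

4.228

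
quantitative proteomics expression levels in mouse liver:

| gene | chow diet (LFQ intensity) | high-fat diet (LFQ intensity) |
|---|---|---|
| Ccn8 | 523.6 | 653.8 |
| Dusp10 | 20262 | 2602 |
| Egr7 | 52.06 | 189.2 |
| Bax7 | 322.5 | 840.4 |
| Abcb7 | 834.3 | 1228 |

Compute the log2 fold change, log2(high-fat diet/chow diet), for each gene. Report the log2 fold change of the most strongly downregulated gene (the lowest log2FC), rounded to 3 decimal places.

-2.961

log2(653.8/523.6) = 0.320  (Ccn8)
log2(2602/20262) = -2.961  (Dusp10)
log2(189.2/52.06) = 1.862  (Egr7)
log2(840.4/322.5) = 1.382  (Bax7)
log2(1228/834.3) = 0.558  (Abcb7)
Dusp10 is most strongly downregulated.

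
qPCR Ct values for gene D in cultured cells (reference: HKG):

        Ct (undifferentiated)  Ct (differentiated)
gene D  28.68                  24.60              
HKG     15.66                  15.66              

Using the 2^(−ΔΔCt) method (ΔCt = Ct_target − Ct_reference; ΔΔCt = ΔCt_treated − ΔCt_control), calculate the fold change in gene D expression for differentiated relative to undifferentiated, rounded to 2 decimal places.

ΔCt(undifferentiated) = 28.680 − 15.660 = 13.020
ΔCt(differentiated) = 24.600 − 15.660 = 8.940
ΔΔCt = 8.940 − 13.020 = -4.080
Fold change = 2^(−(-4.080)) = 2^4.080 = 16.912

16.91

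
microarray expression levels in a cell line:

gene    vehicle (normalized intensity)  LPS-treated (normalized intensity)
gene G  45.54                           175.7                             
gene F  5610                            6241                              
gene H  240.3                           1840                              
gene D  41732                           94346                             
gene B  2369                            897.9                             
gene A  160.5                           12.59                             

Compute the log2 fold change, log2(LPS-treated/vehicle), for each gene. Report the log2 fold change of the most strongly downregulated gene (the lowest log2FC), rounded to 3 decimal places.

-3.672

log2(175.7/45.54) = 1.948  (gene G)
log2(6241/5610) = 0.154  (gene F)
log2(1840/240.3) = 2.937  (gene H)
log2(94346/41732) = 1.177  (gene D)
log2(897.9/2369) = -1.400  (gene B)
log2(12.59/160.5) = -3.672  (gene A)
gene A is most strongly downregulated.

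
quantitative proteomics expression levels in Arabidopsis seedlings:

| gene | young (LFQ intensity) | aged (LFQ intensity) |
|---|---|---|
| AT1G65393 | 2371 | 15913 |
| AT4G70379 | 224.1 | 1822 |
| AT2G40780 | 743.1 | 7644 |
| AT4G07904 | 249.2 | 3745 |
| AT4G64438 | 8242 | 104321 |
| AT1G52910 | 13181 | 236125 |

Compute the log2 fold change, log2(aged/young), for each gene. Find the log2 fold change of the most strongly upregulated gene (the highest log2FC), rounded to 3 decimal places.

4.163

log2(15913/2371) = 2.747  (AT1G65393)
log2(1822/224.1) = 3.023  (AT4G70379)
log2(7644/743.1) = 3.363  (AT2G40780)
log2(3745/249.2) = 3.910  (AT4G07904)
log2(104321/8242) = 3.662  (AT4G64438)
log2(236125/13181) = 4.163  (AT1G52910)
AT1G52910 is most strongly upregulated.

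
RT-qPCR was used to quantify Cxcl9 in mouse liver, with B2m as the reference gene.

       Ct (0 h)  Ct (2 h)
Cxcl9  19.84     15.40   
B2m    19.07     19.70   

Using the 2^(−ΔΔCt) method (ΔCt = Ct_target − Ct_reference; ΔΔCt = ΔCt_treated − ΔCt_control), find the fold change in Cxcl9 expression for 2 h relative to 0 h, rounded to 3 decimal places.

ΔCt(0 h) = 19.840 − 19.070 = 0.770
ΔCt(2 h) = 15.400 − 19.700 = -4.300
ΔΔCt = -4.300 − 0.770 = -5.070
Fold change = 2^(−(-5.070)) = 2^5.070 = 33.5909

33.591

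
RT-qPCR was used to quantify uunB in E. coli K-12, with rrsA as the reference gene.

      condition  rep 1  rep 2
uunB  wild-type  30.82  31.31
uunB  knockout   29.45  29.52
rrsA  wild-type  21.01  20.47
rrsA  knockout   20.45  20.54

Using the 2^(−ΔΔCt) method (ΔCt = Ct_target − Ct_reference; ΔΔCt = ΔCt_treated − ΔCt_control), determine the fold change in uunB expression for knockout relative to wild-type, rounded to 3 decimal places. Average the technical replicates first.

Mean Ct: uunB wild-type 31.065; uunB knockout 29.485; rrsA wild-type 20.740; rrsA knockout 20.495
ΔCt(wild-type) = 31.065 − 20.740 = 10.325
ΔCt(knockout) = 29.485 − 20.495 = 8.990
ΔΔCt = 8.990 − 10.325 = -1.335
Fold change = 2^(−(-1.335)) = 2^1.335 = 2.5228

2.523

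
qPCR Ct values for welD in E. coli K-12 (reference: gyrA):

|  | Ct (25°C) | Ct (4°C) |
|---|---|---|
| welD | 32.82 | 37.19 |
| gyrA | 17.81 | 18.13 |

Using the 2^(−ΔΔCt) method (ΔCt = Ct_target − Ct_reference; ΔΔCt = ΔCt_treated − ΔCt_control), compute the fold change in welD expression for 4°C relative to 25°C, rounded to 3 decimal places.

0.060

ΔCt(25°C) = 32.820 − 17.810 = 15.010
ΔCt(4°C) = 37.190 − 18.130 = 19.060
ΔΔCt = 19.060 − 15.010 = 4.050
Fold change = 2^(−4.050) = 0.0604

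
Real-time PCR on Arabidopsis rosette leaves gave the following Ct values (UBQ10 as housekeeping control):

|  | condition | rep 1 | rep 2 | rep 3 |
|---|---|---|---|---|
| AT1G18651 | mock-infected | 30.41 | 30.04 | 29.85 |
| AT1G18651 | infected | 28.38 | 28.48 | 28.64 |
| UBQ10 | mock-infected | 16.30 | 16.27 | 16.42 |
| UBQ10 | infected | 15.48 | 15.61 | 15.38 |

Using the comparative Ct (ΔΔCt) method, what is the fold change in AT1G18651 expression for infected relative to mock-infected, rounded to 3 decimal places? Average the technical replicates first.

1.693

Mean Ct: AT1G18651 mock-infected 30.100; AT1G18651 infected 28.500; UBQ10 mock-infected 16.330; UBQ10 infected 15.490
ΔCt(mock-infected) = 30.100 − 16.330 = 13.770
ΔCt(infected) = 28.500 − 15.490 = 13.010
ΔΔCt = 13.010 − 13.770 = -0.760
Fold change = 2^(−(-0.760)) = 2^0.760 = 1.6935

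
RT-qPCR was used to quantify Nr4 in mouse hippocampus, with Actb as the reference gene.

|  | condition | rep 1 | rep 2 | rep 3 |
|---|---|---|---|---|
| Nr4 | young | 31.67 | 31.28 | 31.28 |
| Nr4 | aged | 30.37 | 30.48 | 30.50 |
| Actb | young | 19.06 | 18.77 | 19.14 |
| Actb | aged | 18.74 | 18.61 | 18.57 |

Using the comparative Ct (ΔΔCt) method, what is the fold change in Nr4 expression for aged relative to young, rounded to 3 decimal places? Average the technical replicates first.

1.526

Mean Ct: Nr4 young 31.410; Nr4 aged 30.450; Actb young 18.990; Actb aged 18.640
ΔCt(young) = 31.410 − 18.990 = 12.420
ΔCt(aged) = 30.450 − 18.640 = 11.810
ΔΔCt = 11.810 − 12.420 = -0.610
Fold change = 2^(−(-0.610)) = 2^0.610 = 1.5263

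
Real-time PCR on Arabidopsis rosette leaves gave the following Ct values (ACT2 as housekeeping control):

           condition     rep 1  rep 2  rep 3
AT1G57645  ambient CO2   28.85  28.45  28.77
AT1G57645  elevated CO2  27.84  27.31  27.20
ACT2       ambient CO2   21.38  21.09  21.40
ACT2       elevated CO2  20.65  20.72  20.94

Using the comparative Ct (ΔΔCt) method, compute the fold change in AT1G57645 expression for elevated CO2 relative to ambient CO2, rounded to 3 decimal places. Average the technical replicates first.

1.647

Mean Ct: AT1G57645 ambient CO2 28.690; AT1G57645 elevated CO2 27.450; ACT2 ambient CO2 21.290; ACT2 elevated CO2 20.770
ΔCt(ambient CO2) = 28.690 − 21.290 = 7.400
ΔCt(elevated CO2) = 27.450 − 20.770 = 6.680
ΔΔCt = 6.680 − 7.400 = -0.720
Fold change = 2^(−(-0.720)) = 2^0.720 = 1.6472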